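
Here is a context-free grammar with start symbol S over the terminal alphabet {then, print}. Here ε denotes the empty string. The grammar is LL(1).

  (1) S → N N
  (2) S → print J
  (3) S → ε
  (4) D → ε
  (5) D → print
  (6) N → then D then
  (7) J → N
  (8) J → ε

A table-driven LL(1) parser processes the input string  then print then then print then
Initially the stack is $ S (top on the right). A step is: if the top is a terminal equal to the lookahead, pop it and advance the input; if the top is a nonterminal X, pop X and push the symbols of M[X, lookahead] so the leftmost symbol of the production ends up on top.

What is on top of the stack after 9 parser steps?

step 1: stack=$ S  input=then print then then print then $  — expand S → N N
step 2: stack=$ N N  input=then print then then print then $  — expand N → then D then
step 3: stack=$ N then D then  input=then print then then print then $  — match then
step 4: stack=$ N then D  input=print then then print then $  — expand D → print
step 5: stack=$ N then print  input=print then then print then $  — match print
step 6: stack=$ N then  input=then then print then $  — match then
step 7: stack=$ N  input=then print then $  — expand N → then D then
step 8: stack=$ then D then  input=then print then $  — match then
step 9: stack=$ then D  input=print then $  — expand D → print
Stack after step 9: $ then print (top = print).

print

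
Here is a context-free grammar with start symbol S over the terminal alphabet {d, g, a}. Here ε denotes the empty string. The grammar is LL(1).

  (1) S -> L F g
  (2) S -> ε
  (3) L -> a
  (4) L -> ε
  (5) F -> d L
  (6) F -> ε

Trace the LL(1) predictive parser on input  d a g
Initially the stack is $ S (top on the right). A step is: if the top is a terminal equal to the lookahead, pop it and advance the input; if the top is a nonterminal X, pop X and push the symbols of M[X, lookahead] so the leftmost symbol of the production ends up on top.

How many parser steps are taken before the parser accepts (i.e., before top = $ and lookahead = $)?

     Stack    Input    Action
  1  $ S      d a g $  expand S -> L F g
  2  $ g F L  d a g $  expand L -> ε
  3  $ g F    d a g $  expand F -> d L
  4  $ g L d  d a g $  match d
  5  $ g L    a g $    expand L -> a
  6  $ g a    a g $    match a
  7  $ g      g $      match g
Accept reached after 7 steps.

7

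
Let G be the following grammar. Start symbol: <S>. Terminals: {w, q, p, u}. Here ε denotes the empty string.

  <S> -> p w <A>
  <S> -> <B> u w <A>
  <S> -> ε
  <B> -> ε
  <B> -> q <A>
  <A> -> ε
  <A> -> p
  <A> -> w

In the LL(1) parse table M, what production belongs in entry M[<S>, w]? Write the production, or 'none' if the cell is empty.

none

FIRST(<B>): from <B>->ε we get {ε}; from <B>->q <A> we get {q}. So FIRST(<B>) = {ε, q}.
FIRST(<A>): from <A>->ε we get {ε}; from <A>->p we get {p}; from <A>->w we get {w}. So FIRST(<A>) = {ε, p, w}.
FIRST(<S>): from <S>->p w <A> we get {p}; from <S>-><B> u w <A> we get {q, u}; from <S>->ε we get {ε}. So FIRST(<S>) = {ε, p, q, u}.
FOLLOW(<S>) includes $ since <S> is the start symbol.
FOLLOW(<S>): <S> appears on no right-hand side. Thus FOLLOW(<S>) = {$}.
For <S> -> p w <A>: FIRST(p w <A>) = {p}, so it goes in M[<S>, t] for t ∈ {p}.
For <S> -> <B> u w <A>: FIRST(<B> u w <A>) = {q, u}, so it goes in M[<S>, t] for t ∈ {q, u}.
For <S> -> ε: FIRST(ε) = {ε}, so it goes in M[<S>, t] for t ∈ {}; since ε ∈ FIRST, also for every t ∈ FOLLOW(<S>) = {$}.
None of these place a production in M[<S>, w].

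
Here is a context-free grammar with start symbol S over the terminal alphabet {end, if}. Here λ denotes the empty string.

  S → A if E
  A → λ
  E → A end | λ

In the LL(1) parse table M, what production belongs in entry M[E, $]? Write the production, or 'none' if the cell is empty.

E → λ

FIRST(A) = {λ}
FIRST(S) = {if}  (via A if E)
FIRST(E) = {λ, end}  (via A end)
FOLLOW(S) includes $ since S is the start symbol.
FOLLOW(S): S appears on no right-hand side. Thus FOLLOW(S) = {$}.
FOLLOW(E): in S→A if E, the suffix after E is empty, so FOLLOW(E) ⊇ FOLLOW(S) = {$}. Thus FOLLOW(E) = {$}.
For E → A end: FIRST(A end) = {end}, so it goes in M[E, t] for t ∈ {end}.
For E → λ: FIRST(λ) = {λ}, so it goes in M[E, t] for t ∈ {}; since λ ∈ FIRST, also for every t ∈ FOLLOW(E) = {$}.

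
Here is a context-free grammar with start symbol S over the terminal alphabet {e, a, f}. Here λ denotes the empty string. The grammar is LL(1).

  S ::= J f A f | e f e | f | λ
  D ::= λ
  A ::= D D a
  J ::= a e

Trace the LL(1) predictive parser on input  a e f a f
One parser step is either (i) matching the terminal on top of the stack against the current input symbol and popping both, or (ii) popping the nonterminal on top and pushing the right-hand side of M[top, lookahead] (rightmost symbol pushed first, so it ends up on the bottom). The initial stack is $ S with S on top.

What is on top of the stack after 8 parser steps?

a

     Stack        Input        Action
  1  $ S          a e f a f $  expand S ::= J f A f
  2  $ f A f J    a e f a f $  expand J ::= a e
  3  $ f A f e a  a e f a f $  match a
  4  $ f A f e    e f a f $    match e
  5  $ f A f      f a f $      match f
  6  $ f A        a f $        expand A ::= D D a
  7  $ f a D D    a f $        expand D ::= λ
  8  $ f a D      a f $        expand D ::= λ
Stack after step 8: $ f a (top = a).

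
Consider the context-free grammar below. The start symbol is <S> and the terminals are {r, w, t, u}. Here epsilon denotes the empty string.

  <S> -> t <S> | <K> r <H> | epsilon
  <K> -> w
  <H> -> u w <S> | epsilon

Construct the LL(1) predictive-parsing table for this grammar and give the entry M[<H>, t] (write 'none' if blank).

FIRST(<K>): from <K>->w we get {w}. So FIRST(<K>) = {w}.
FIRST(<H>): from <H>->u w <S> we get {u}; from <H>->epsilon we get {epsilon}. So FIRST(<H>) = {epsilon, u}.
FIRST(<S>): from <S>->t <S> we get {t}; from <S>-><K> r <H> we get {w}; from <S>->epsilon we get {epsilon}. So FIRST(<S>) = {epsilon, t, w}.
FOLLOW(<S>) includes $ since <S> is the start symbol.
FOLLOW(<S>): in <S>->t <S>, the suffix after <S> is empty (adds nothing new); in <H>->u w <S>, the suffix after <S> is empty, so FOLLOW(<S>) ⊇ FOLLOW(<H>) = {$}. Thus FOLLOW(<S>) = {$}.
FOLLOW(<H>): in <S>-><K> r <H>, the suffix after <H> is empty, so FOLLOW(<H>) ⊇ FOLLOW(<S>) = {$}. Thus FOLLOW(<H>) = {$}.
For <H> -> u w <S>: FIRST(u w <S>) = {u}, so it goes in M[<H>, t] for t ∈ {u}.
For <H> -> epsilon: FIRST(epsilon) = {epsilon}, so it goes in M[<H>, t] for t ∈ {}; since epsilon ∈ FIRST, also for every t ∈ FOLLOW(<H>) = {$}.
None of these place a production in M[<H>, t].

none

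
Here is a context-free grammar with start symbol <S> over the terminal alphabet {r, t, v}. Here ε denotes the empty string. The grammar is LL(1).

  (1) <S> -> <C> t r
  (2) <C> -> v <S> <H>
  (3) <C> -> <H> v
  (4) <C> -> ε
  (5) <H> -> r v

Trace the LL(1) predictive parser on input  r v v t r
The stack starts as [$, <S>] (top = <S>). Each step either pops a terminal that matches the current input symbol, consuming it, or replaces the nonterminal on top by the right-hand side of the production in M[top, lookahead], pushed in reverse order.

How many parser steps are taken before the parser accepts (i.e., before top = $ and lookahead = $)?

8

step 1: stack=$ <S>  input=r v v t r $  — expand <S> -> <C> t r
step 2: stack=$ r t <C>  input=r v v t r $  — expand <C> -> <H> v
step 3: stack=$ r t v <H>  input=r v v t r $  — expand <H> -> r v
step 4: stack=$ r t v v r  input=r v v t r $  — match r
step 5: stack=$ r t v v  input=v v t r $  — match v
step 6: stack=$ r t v  input=v t r $  — match v
step 7: stack=$ r t  input=t r $  — match t
step 8: stack=$ r  input=r $  — match r
Accept reached after 8 steps.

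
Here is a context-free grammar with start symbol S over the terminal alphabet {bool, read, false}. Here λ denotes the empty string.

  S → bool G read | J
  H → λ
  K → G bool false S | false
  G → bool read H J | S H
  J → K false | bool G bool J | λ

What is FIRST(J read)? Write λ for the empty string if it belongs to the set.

{bool, false, read}

FIRST(H) = {λ}
FIRST(S) = {λ, bool, false}  (via J)
FIRST(G) = {λ, bool, false}  (via S H)
FIRST(K) = {bool, false}  (via G bool false S)
FIRST(J) = {λ, bool, false}  (via K false)
FIRST(J read): take FIRST of each symbol in turn, carrying on past any symbol whose FIRST contains λ; result {bool, false, read}.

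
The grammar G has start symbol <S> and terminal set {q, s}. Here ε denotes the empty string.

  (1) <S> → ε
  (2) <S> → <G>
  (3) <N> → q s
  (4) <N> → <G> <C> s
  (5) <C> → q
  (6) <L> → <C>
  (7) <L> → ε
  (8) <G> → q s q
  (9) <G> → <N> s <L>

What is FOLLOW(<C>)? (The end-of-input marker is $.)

{$, q, s}

FIRST(<C>): from <C>→q we get {q}. So FIRST(<C>) = {q}.
FIRST(<L>): from <L>→<C> we get {q}; from <L>→ε we get {ε}. So FIRST(<L>) = {ε, q}.
FIRST(<S>): from <S>→ε we get {ε}; from <S>→<G> we get {q}. So FIRST(<S>) = {ε, q}.
FIRST(<N>): from <N>→q s we get {q}; from <N>→<G> <C> s we get {q}. So FIRST(<N>) = {q}.
FIRST(<G>): from <G>→q s q we get {q}; from <G>→<N> s <L> we get {q}. So FIRST(<G>) = {q}.
FOLLOW(<S>) includes $ since <S> is the start symbol.
FOLLOW(<S>): <S> appears on no right-hand side. Thus FOLLOW(<S>) = {$}.
FOLLOW(<N>): in <G>→<N> s <L>, <N> is followed by s <L> with FIRST {s}. Thus FOLLOW(<N>) = {s}.
FOLLOW(<G>): in <S>→<G>, the suffix after <G> is empty, so FOLLOW(<G>) ⊇ FOLLOW(<S>) = {$}; in <N>→<G> <C> s, <G> is followed by <C> s with FIRST {q}. Thus FOLLOW(<G>) = {$, q}.
FOLLOW(<L>): in <G>→<N> s <L>, the suffix after <L> is empty, so FOLLOW(<L>) ⊇ FOLLOW(<G>) = {$, q}. Thus FOLLOW(<L>) = {$, q}.
FOLLOW(<C>): in <N>→<G> <C> s, <C> is followed by s with FIRST {s}; in <L>→<C>, the suffix after <C> is empty, so FOLLOW(<C>) ⊇ FOLLOW(<L>) = {$, q}. Thus FOLLOW(<C>) = {$, q, s}.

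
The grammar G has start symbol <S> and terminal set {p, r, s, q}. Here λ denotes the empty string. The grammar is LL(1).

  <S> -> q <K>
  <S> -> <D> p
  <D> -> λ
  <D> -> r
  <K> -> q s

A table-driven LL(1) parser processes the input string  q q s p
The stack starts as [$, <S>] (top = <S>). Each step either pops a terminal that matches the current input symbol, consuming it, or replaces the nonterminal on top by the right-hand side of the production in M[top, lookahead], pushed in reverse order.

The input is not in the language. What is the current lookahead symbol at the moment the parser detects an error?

     Stack    Input      Action
  1  $ <S>    q q s p $  expand <S> -> q <K>
  2  $ <K> q  q q s p $  match q
  3  $ <K>    q s p $    expand <K> -> q s
  4  $ s q    q s p $    match q
  5  $ s      s p $      match s
  6  $        p $        error: stack empty but input remains

p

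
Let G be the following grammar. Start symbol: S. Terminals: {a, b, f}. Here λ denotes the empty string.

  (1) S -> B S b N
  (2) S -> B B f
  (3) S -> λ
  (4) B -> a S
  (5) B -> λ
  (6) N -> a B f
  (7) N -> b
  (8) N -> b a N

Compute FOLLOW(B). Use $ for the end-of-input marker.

FIRST(B): from B->a S we get {a}; from B->λ we get {λ}. So FIRST(B) = {λ, a}.
FIRST(N): from N->a B f we get {a}; from N->b we get {b}; from N->b a N we get {b}. So FIRST(N) = {a, b}.
FIRST(S): from S->B S b N we get {a, b, f}; from S->B B f we get {a, f}; from S->λ we get {λ}. So FIRST(S) = {λ, a, b, f}.
FOLLOW(S) includes $ since S is the start symbol.
FOLLOW(B): in S->B S b N, B is followed by S b N with FIRST {a, b, f}; in S->B B f (occurrence 1), B is followed by B f with FIRST {a, f}; in S->B B f (occurrence 2), B is followed by f with FIRST {f}; in N->a B f, B is followed by f with FIRST {f}. Thus FOLLOW(B) = {a, b, f}.
FOLLOW(S): in S->B S b N, S is followed by b N with FIRST {b}; in B->a S, the suffix after S is empty, so FOLLOW(S) ⊇ FOLLOW(B) = {a, b, f}. Thus FOLLOW(S) = {$, a, b, f}.
FOLLOW(N): in S->B S b N, the suffix after N is empty, so FOLLOW(N) ⊇ FOLLOW(S) = {$, a, b, f}; in N->b a N, the suffix after N is empty (adds nothing new). Thus FOLLOW(N) = {$, a, b, f}.

{a, b, f}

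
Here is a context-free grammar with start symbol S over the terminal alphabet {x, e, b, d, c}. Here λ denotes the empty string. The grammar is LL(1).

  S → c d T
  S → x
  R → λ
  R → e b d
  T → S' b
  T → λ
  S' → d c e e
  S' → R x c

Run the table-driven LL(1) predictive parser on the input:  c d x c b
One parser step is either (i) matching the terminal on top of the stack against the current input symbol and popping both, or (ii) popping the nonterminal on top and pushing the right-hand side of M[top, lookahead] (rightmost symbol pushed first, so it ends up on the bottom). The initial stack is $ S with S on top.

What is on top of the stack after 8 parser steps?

step 1: stack=$ S  input=c d x c b $  — expand S → c d T
step 2: stack=$ T d c  input=c d x c b $  — match c
step 3: stack=$ T d  input=d x c b $  — match d
step 4: stack=$ T  input=x c b $  — expand T → S' b
step 5: stack=$ b S'  input=x c b $  — expand S' → R x c
step 6: stack=$ b c x R  input=x c b $  — expand R → λ
step 7: stack=$ b c x  input=x c b $  — match x
step 8: stack=$ b c  input=c b $  — match c
Stack after step 8: $ b (top = b).

b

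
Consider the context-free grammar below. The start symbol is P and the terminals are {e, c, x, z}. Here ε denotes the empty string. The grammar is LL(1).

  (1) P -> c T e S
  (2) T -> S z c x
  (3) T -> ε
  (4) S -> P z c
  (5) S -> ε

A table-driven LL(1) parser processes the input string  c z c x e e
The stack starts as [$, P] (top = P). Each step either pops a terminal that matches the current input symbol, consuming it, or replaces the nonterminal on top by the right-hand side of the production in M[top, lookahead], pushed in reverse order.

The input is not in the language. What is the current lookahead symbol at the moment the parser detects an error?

e

     Stack          Input          Action
  1  $ P            c z c x e e $  expand P -> c T e S
  2  $ S e T c      c z c x e e $  match c
  3  $ S e T        z c x e e $    expand T -> S z c x
  4  $ S e x c z S  z c x e e $    expand S -> ε
  5  $ S e x c z    z c x e e $    match z
  6  $ S e x c      c x e e $      match c
  7  $ S e x        x e e $        match x
  8  $ S e          e e $          match e
  9  $ S            e $            error: M[S, e] is empty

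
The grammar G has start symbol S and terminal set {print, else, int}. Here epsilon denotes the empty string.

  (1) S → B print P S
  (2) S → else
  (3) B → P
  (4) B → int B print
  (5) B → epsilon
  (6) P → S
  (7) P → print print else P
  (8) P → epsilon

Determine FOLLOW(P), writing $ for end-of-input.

{else, int, print}

FIRST(S) = {else, int, print}  (via B print P S)
FIRST(P) = {epsilon, else, int, print}  (via S)
FIRST(B) = {epsilon, else, int, print}  (via P)
FOLLOW(S) includes $ since S is the start symbol.
FOLLOW(B): in S→B print P S, B is followed by print P S with FIRST {print}; in B→int B print, B is followed by print with FIRST {print}. Thus FOLLOW(B) = {print}.
FOLLOW(P): in S→B print P S, P is followed by S with FIRST {else, int, print}; in B→P, the suffix after P is empty, so FOLLOW(P) ⊇ FOLLOW(B) = {print}; in P→print print else P, the suffix after P is empty (adds nothing new). Thus FOLLOW(P) = {else, int, print}.
FOLLOW(S): in S→B print P S, the suffix after S is empty (adds nothing new); in P→S, the suffix after S is empty, so FOLLOW(S) ⊇ FOLLOW(P) = {else, int, print}. Thus FOLLOW(S) = {$, else, int, print}.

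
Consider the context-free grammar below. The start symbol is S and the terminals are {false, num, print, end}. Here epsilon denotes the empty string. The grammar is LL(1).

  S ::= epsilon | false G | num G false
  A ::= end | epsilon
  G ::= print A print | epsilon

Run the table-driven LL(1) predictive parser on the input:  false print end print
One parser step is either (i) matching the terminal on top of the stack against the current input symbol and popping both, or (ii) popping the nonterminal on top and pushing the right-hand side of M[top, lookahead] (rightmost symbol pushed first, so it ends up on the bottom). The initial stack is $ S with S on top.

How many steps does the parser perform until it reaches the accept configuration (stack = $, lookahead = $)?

     Stack            Input                    Action
  1  $ S              false print end print $  expand S ::= false G
  2  $ G false        false print end print $  match false
  3  $ G              print end print $        expand G ::= print A print
  4  $ print A print  print end print $        match print
  5  $ print A        end print $              expand A ::= end
  6  $ print end      end print $              match end
  7  $ print          print $                  match print
Accept reached after 7 steps.

7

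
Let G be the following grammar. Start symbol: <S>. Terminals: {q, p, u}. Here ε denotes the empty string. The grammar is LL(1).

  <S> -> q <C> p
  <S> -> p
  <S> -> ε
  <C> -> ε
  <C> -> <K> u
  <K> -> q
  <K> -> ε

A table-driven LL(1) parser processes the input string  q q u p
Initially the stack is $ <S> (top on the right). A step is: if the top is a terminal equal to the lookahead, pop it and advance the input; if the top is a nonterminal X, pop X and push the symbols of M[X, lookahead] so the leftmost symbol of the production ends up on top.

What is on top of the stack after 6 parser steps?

step 1: stack=$ <S>  input=q q u p $  — expand <S> -> q <C> p
step 2: stack=$ p <C> q  input=q q u p $  — match q
step 3: stack=$ p <C>  input=q u p $  — expand <C> -> <K> u
step 4: stack=$ p u <K>  input=q u p $  — expand <K> -> q
step 5: stack=$ p u q  input=q u p $  — match q
step 6: stack=$ p u  input=u p $  — match u
Stack after step 6: $ p (top = p).

p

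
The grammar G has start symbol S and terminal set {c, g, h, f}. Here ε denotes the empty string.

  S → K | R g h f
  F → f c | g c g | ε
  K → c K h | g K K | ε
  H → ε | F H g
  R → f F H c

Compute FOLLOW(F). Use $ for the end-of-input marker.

FIRST(F) = {ε, f, g}
FIRST(K) = {ε, c, g}
FIRST(R) = {f}
FIRST(S) = {ε, c, f, g}  (via K, R g h f)
FIRST(H) = {ε, f, g}  (via F H g)
FOLLOW(S) includes $ since S is the start symbol.
FOLLOW(S): S appears on no right-hand side. Thus FOLLOW(S) = {$}.
FOLLOW(F): in H→F H g, F is followed by H g with FIRST {f, g}; in R→f F H c, F is followed by H c with FIRST {c, f, g}. Thus FOLLOW(F) = {c, f, g}.
FOLLOW(K): in S→K, the suffix after K is empty, so FOLLOW(K) ⊇ FOLLOW(S) = {$}; in K→c K h, K is followed by h with FIRST {h}; in K→g K K (occurrence 1), K is followed by K with FIRST {ε, c, g}; in K→g K K (occurrence 1), the suffix after K is nullable (adds nothing new); in K→g K K (occurrence 2), the suffix after K is empty (adds nothing new). Thus FOLLOW(K) = {$, c, g, h}.
FOLLOW(H): in H→F H g, H is followed by g with FIRST {g}; in R→f F H c, H is followed by c with FIRST {c}. Thus FOLLOW(H) = {c, g}.
FOLLOW(R): in S→R g h f, R is followed by g h f with FIRST {g}. Thus FOLLOW(R) = {g}.

{c, f, g}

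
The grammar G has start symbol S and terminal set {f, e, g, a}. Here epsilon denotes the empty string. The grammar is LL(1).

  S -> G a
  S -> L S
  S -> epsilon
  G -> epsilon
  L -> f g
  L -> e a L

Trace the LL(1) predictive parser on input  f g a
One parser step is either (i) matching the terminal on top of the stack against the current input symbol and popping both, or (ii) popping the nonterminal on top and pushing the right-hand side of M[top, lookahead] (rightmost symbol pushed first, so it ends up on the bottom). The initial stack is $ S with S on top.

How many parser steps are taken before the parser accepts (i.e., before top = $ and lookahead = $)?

7

     Stack    Input    Action
  1  $ S      f g a $  expand S -> L S
  2  $ S L    f g a $  expand L -> f g
  3  $ S g f  f g a $  match f
  4  $ S g    g a $    match g
  5  $ S      a $      expand S -> G a
  6  $ a G    a $      expand G -> epsilon
  7  $ a      a $      match a
Accept reached after 7 steps.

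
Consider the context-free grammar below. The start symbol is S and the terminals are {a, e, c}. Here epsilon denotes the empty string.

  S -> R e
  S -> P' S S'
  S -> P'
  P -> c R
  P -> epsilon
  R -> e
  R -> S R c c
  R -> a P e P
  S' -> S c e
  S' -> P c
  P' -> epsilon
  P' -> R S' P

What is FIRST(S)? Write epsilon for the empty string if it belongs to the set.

FIRST(P): from P->c R we get {c}; from P->epsilon we get {epsilon}. So FIRST(P) = {epsilon, c}.
FIRST(S): from S->R e we get {a, c, e}; from S->P' S S' we get {a, c, e}; from S->P' we get {epsilon, a, c, e}. So FIRST(S) = {epsilon, a, c, e}.
FIRST(R): from R->e we get {e}; from R->S R c c we get {a, c, e}; from R->a P e P we get {a}. So FIRST(R) = {a, c, e}.
FIRST(S'): from S'->S c e we get {a, c, e}; from S'->P c we get {c}. So FIRST(S') = {a, c, e}.
FIRST(P'): from P'->epsilon we get {epsilon}; from P'->R S' P we get {a, c, e}. So FIRST(P') = {epsilon, a, c, e}.

{epsilon, a, c, e}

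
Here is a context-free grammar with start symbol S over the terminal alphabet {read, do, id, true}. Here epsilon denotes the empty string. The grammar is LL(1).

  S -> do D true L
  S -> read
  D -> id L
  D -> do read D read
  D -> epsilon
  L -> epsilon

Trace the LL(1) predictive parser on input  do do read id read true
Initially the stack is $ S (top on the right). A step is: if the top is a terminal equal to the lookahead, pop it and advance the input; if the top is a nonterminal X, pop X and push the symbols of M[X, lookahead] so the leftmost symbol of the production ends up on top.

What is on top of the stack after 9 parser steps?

true

step 1: stack=$ S  input=do do read id read true $  — expand S -> do D true L
step 2: stack=$ L true D do  input=do do read id read true $  — match do
step 3: stack=$ L true D  input=do read id read true $  — expand D -> do read D read
step 4: stack=$ L true read D read do  input=do read id read true $  — match do
step 5: stack=$ L true read D read  input=read id read true $  — match read
step 6: stack=$ L true read D  input=id read true $  — expand D -> id L
step 7: stack=$ L true read L id  input=id read true $  — match id
step 8: stack=$ L true read L  input=read true $  — expand L -> epsilon
step 9: stack=$ L true read  input=read true $  — match read
Stack after step 9: $ L true (top = true).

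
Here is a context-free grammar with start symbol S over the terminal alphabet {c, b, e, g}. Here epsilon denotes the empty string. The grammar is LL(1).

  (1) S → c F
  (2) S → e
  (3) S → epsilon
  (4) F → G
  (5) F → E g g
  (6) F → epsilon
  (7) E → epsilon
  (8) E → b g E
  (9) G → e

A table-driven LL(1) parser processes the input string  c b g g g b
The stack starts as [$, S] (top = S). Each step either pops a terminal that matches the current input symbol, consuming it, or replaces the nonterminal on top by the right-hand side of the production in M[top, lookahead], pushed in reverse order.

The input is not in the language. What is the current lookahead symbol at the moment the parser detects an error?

step 1: stack=$ S  input=c b g g g b $  — expand S → c F
step 2: stack=$ F c  input=c b g g g b $  — match c
step 3: stack=$ F  input=b g g g b $  — expand F → E g g
step 4: stack=$ g g E  input=b g g g b $  — expand E → b g E
step 5: stack=$ g g E g b  input=b g g g b $  — match b
step 6: stack=$ g g E g  input=g g g b $  — match g
step 7: stack=$ g g E  input=g g b $  — expand E → epsilon
step 8: stack=$ g g  input=g g b $  — match g
step 9: stack=$ g  input=g b $  — match g
step 10: stack=$  input=b $  — error: stack empty but input remains

b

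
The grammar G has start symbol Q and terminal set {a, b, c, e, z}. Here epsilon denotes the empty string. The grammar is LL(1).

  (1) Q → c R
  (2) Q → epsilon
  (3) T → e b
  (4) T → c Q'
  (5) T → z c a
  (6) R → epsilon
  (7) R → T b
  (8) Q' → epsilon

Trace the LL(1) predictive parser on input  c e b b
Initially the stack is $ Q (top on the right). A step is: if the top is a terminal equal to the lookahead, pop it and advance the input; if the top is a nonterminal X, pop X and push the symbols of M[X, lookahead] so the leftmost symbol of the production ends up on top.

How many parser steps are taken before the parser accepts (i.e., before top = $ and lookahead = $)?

step 1: stack=$ Q  input=c e b b $  — expand Q → c R
step 2: stack=$ R c  input=c e b b $  — match c
step 3: stack=$ R  input=e b b $  — expand R → T b
step 4: stack=$ b T  input=e b b $  — expand T → e b
step 5: stack=$ b b e  input=e b b $  — match e
step 6: stack=$ b b  input=b b $  — match b
step 7: stack=$ b  input=b $  — match b
Accept reached after 7 steps.

7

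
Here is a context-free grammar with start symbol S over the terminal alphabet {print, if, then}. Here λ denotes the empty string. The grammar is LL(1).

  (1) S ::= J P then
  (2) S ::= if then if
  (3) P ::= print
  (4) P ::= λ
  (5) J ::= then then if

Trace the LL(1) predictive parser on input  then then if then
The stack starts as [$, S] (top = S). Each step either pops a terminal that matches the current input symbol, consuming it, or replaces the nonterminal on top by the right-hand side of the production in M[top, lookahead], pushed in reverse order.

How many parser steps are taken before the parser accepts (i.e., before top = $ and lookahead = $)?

     Stack                  Input                Action
  1  $ S                    then then if then $  expand S ::= J P then
  2  $ then P J             then then if then $  expand J ::= then then if
  3  $ then P if then then  then then if then $  match then
  4  $ then P if then       then if then $       match then
  5  $ then P if            if then $            match if
  6  $ then P               then $               expand P ::= λ
  7  $ then                 then $               match then
Accept reached after 7 steps.

7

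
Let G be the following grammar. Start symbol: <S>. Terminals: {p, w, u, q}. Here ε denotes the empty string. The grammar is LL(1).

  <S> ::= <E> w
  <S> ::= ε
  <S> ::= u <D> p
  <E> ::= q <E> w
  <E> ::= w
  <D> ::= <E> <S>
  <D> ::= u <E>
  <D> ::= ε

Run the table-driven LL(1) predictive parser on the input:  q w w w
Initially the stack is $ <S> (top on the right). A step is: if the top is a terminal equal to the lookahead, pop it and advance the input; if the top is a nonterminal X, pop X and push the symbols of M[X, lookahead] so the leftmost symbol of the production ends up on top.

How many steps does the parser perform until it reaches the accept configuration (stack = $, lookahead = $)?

step 1: stack=$ <S>  input=q w w w $  — expand <S> ::= <E> w
step 2: stack=$ w <E>  input=q w w w $  — expand <E> ::= q <E> w
step 3: stack=$ w w <E> q  input=q w w w $  — match q
step 4: stack=$ w w <E>  input=w w w $  — expand <E> ::= w
step 5: stack=$ w w w  input=w w w $  — match w
step 6: stack=$ w w  input=w w $  — match w
step 7: stack=$ w  input=w $  — match w
Accept reached after 7 steps.

7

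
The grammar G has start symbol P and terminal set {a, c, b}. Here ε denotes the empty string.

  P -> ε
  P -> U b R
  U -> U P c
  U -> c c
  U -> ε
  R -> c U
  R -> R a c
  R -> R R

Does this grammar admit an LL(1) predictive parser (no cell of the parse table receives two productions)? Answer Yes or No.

No

FIRST(P) = {ε, b, c}
FIRST(U) = {ε, b, c}
FIRST(R) = {c}
FOLLOW(P) = {$, c}
FOLLOW(U) = {$, a, b, c}
FOLLOW(R) = {$, a, c}
Cell M[P, c] receives both P -> ε and P -> U b R — the grammar is not LL(1).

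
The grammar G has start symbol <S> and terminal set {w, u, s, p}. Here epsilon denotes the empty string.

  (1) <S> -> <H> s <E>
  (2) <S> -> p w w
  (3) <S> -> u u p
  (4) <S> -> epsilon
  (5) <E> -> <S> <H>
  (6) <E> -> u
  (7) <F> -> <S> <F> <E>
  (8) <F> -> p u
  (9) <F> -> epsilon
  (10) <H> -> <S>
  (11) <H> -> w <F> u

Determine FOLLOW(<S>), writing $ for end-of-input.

{$, p, s, u, w}

FIRST(<S>) = {epsilon, p, s, u, w}  (via <H> s <E>)
FIRST(<H>) = {epsilon, p, s, u, w}  (via <S>)
FIRST(<E>) = {epsilon, p, s, u, w}  (via <S> <H>)
FIRST(<F>) = {epsilon, p, s, u, w}  (via <S> <F> <E>)
FOLLOW(<S>) includes $ since <S> is the start symbol.
FOLLOW(<F>): in <F>-><S> <F> <E>, <F> is followed by <E> with FIRST {epsilon, p, s, u, w}; in <F>-><S> <F> <E>, the suffix after <F> is nullable (adds nothing new); in <H>->w <F> u, <F> is followed by u with FIRST {u}. Thus FOLLOW(<F>) = {p, s, u, w}.
FOLLOW(<S>): in <E>-><S> <H>, <S> is followed by <H> with FIRST {epsilon, p, s, u, w}; in <E>-><S> <H>, the suffix after <S> is nullable, so FOLLOW(<S>) ⊇ FOLLOW(<E>) = {$, p, s, u, w}; in <F>-><S> <F> <E>, <S> is followed by <F> <E> with FIRST {epsilon, p, s, u, w}; in <F>-><S> <F> <E>, the suffix after <S> is nullable, so FOLLOW(<S>) ⊇ FOLLOW(<F>) = {p, s, u, w}; in <H>-><S>, the suffix after <S> is empty, so FOLLOW(<S>) ⊇ FOLLOW(<H>) = {$, p, s, u, w}. Thus FOLLOW(<S>) = {$, p, s, u, w}.
FOLLOW(<E>): in <S>-><H> s <E>, the suffix after <E> is empty, so FOLLOW(<E>) ⊇ FOLLOW(<S>) = {$, p, s, u, w}; in <F>-><S> <F> <E>, the suffix after <E> is empty, so FOLLOW(<E>) ⊇ FOLLOW(<F>) = {p, s, u, w}. Thus FOLLOW(<E>) = {$, p, s, u, w}.
FOLLOW(<H>): in <S>-><H> s <E>, <H> is followed by s <E> with FIRST {s}; in <E>-><S> <H>, the suffix after <H> is empty, so FOLLOW(<H>) ⊇ FOLLOW(<E>) = {$, p, s, u, w}. Thus FOLLOW(<H>) = {$, p, s, u, w}.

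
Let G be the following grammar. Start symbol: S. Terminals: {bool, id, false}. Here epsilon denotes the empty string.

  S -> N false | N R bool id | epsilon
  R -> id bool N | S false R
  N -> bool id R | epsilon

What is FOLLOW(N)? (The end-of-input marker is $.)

FIRST(N) = {epsilon, bool}
FIRST(S) = {epsilon, bool, false, id}  (via N false, N R bool id)
FIRST(R) = {bool, false, id}  (via S false R)
FOLLOW(S) includes $ since S is the start symbol.
FOLLOW(S): in R->S false R, S is followed by false R with FIRST {false}. Thus FOLLOW(S) = {$, false}.
FOLLOW(R): in S->N R bool id, R is followed by bool id with FIRST {bool}; in R->S false R, the suffix after R is empty (adds nothing new); in N->bool id R, the suffix after R is empty, so FOLLOW(R) ⊇ FOLLOW(N) = {bool, false, id}. Thus FOLLOW(R) = {bool, false, id}.
FOLLOW(N): in S->N false, N is followed by false with FIRST {false}; in S->N R bool id, N is followed by R bool id with FIRST {bool, false, id}; in R->id bool N, the suffix after N is empty, so FOLLOW(N) ⊇ FOLLOW(R) = {bool, false, id}. Thus FOLLOW(N) = {bool, false, id}.

{bool, false, id}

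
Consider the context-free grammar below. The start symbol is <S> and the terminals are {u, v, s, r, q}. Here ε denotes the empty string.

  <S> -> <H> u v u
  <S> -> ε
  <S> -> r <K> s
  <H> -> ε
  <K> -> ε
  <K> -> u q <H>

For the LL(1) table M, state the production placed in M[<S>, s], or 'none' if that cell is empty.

FIRST(<H>) = {ε}
FIRST(<K>) = {ε, u}
FIRST(<S>) = {ε, r, u}  (via <H> u v u)
FOLLOW(<S>) includes $ since <S> is the start symbol.
FOLLOW(<S>): <S> appears on no right-hand side. Thus FOLLOW(<S>) = {$}.
For <S> -> <H> u v u: FIRST(<H> u v u) = {u}, so it goes in M[<S>, t] for t ∈ {u}.
For <S> -> ε: FIRST(ε) = {ε}, so it goes in M[<S>, t] for t ∈ {}; since ε ∈ FIRST, also for every t ∈ FOLLOW(<S>) = {$}.
For <S> -> r <K> s: FIRST(r <K> s) = {r}, so it goes in M[<S>, t] for t ∈ {r}.
None of these place a production in M[<S>, s].

none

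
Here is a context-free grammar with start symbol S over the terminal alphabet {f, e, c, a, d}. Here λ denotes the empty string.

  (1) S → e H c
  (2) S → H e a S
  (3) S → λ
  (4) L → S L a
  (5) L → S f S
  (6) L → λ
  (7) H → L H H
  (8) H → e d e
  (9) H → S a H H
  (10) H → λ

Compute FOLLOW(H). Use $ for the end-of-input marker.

{a, c, e, f}

FIRST(S) = {λ, a, e, f}  (via H e a S)
FIRST(L) = {λ, a, e, f}  (via S L a, S f S)
FIRST(H) = {λ, a, e, f}  (via L H H, S a H H)
FOLLOW(S) includes $ since S is the start symbol.
FOLLOW(H): in S→e H c, H is followed by c with FIRST {c}; in S→H e a S, H is followed by e a S with FIRST {e}; in H→L H H (occurrence 1), H is followed by H with FIRST {λ, a, e, f}; in H→L H H (occurrence 1), the suffix after H is nullable (adds nothing new); in H→L H H (occurrence 2), the suffix after H is empty (adds nothing new); in H→S a H H (occurrence 1), H is followed by H with FIRST {λ, a, e, f}; in H→S a H H (occurrence 1), the suffix after H is nullable (adds nothing new); in H→S a H H (occurrence 2), the suffix after H is empty (adds nothing new). Thus FOLLOW(H) = {a, c, e, f}.
FOLLOW(L): in L→S L a, L is followed by a with FIRST {a}; in H→L H H, L is followed by H H with FIRST {λ, a, e, f}; in H→L H H, the suffix after L is nullable, so FOLLOW(L) ⊇ FOLLOW(H) = {a, c, e, f}. Thus FOLLOW(L) = {a, c, e, f}.
FOLLOW(S): in S→H e a S, the suffix after S is empty (adds nothing new); in L→S L a, S is followed by L a with FIRST {a, e, f}; in L→S f S (occurrence 1), S is followed by f S with FIRST {f}; in L→S f S (occurrence 2), the suffix after S is empty, so FOLLOW(S) ⊇ FOLLOW(L) = {a, c, e, f}; in H→S a H H, S is followed by a H H with FIRST {a}. Thus FOLLOW(S) = {$, a, c, e, f}.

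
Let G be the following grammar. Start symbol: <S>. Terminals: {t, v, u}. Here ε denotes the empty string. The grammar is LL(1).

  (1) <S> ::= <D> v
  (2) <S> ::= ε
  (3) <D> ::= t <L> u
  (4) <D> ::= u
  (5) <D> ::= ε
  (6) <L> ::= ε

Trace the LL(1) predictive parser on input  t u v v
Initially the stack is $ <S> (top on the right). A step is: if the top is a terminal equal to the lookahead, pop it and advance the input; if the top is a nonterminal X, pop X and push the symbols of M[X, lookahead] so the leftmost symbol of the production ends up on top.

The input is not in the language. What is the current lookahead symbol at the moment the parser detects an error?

step 1: stack=$ <S>  input=t u v v $  — expand <S> ::= <D> v
step 2: stack=$ v <D>  input=t u v v $  — expand <D> ::= t <L> u
step 3: stack=$ v u <L> t  input=t u v v $  — match t
step 4: stack=$ v u <L>  input=u v v $  — expand <L> ::= ε
step 5: stack=$ v u  input=u v v $  — match u
step 6: stack=$ v  input=v v $  — match v
step 7: stack=$  input=v $  — error: stack empty but input remains

v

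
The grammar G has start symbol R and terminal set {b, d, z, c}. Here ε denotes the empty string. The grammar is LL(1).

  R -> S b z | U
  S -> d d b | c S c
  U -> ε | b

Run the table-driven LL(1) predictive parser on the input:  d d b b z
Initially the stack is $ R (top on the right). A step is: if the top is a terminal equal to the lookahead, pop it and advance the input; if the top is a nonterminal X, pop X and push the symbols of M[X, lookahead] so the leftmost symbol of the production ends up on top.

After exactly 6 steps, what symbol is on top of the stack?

z

step 1: stack=$ R  input=d d b b z $  — expand R -> S b z
step 2: stack=$ z b S  input=d d b b z $  — expand S -> d d b
step 3: stack=$ z b b d d  input=d d b b z $  — match d
step 4: stack=$ z b b d  input=d b b z $  — match d
step 5: stack=$ z b b  input=b b z $  — match b
step 6: stack=$ z b  input=b z $  — match b
Stack after step 6: $ z (top = z).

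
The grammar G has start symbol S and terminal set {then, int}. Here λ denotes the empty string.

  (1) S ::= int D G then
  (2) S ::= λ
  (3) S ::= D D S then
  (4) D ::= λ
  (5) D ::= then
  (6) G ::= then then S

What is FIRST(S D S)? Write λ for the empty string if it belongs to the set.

{λ, int, then}

FIRST(D) = {λ, then}
FIRST(G) = {then}
FIRST(S) = {λ, int, then}  (via D D S then)
FIRST(S D S): take FIRST of each symbol in turn, carrying on past any symbol whose FIRST contains λ; result {λ, int, then}.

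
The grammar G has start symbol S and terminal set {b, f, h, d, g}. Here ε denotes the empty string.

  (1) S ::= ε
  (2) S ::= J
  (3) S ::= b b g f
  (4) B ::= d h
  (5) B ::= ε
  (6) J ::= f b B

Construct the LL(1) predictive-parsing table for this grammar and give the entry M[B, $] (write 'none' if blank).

FIRST(B): from B::=d h we get {d}; from B::=ε we get {ε}. So FIRST(B) = {ε, d}.
FIRST(J): from J::=f b B we get {f}. So FIRST(J) = {f}.
FIRST(S): from S::=ε we get {ε}; from S::=J we get {f}; from S::=b b g f we get {b}. So FIRST(S) = {ε, b, f}.
FOLLOW(S) includes $ since S is the start symbol.
FOLLOW(J): in S::=J, the suffix after J is empty, so FOLLOW(J) ⊇ FOLLOW(S) = {$}. Thus FOLLOW(J) = {$}.
FOLLOW(B): in J::=f b B, the suffix after B is empty, so FOLLOW(B) ⊇ FOLLOW(J) = {$}. Thus FOLLOW(B) = {$}.
For B ::= d h: FIRST(d h) = {d}, so it goes in M[B, t] for t ∈ {d}.
For B ::= ε: FIRST(ε) = {ε}, so it goes in M[B, t] for t ∈ {}; since ε ∈ FIRST, also for every t ∈ FOLLOW(B) = {$}.

B ::= ε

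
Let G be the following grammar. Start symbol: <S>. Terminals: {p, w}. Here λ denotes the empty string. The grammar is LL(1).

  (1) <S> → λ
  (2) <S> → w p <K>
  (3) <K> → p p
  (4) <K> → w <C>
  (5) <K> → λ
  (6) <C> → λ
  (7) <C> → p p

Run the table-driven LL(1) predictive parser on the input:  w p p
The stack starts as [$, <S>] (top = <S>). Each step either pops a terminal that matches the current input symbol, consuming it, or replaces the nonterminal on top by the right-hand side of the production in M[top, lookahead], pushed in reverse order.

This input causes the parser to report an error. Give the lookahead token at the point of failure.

$

     Stack      Input    Action
  1  $ <S>      w p p $  expand <S> → w p <K>
  2  $ <K> p w  w p p $  match w
  3  $ <K> p    p p $    match p
  4  $ <K>      p $      expand <K> → p p
  5  $ p p      p $      match p
  6  $ p        $        error: top is terminal p but lookahead is $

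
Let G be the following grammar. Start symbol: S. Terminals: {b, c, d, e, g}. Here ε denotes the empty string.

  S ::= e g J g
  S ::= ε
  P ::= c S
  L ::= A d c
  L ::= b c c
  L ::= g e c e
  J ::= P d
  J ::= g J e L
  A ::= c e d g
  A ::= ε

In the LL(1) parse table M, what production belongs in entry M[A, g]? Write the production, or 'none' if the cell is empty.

FIRST(S) = {ε, e}
FIRST(P) = {c}
FIRST(A) = {ε, c}
FIRST(L) = {b, c, d, g}  (via A d c)
FIRST(J) = {c, g}  (via P d)
FOLLOW(S) includes $ since S is the start symbol.
FOLLOW(A): in L::=A d c, A is followed by d c with FIRST {d}. Thus FOLLOW(A) = {d}.
For A ::= c e d g: FIRST(c e d g) = {c}, so it goes in M[A, t] for t ∈ {c}.
For A ::= ε: FIRST(ε) = {ε}, so it goes in M[A, t] for t ∈ {}; since ε ∈ FIRST, also for every t ∈ FOLLOW(A) = {d}.
None of these place a production in M[A, g].

none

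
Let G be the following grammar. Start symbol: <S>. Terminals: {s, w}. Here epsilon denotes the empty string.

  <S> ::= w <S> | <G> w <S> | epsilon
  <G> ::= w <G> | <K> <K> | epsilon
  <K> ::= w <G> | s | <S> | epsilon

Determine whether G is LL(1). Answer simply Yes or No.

No

FIRST(<S>) = {epsilon, s, w}
FIRST(<G>) = {epsilon, s, w}
FIRST(<K>) = {epsilon, s, w}
FOLLOW(<S>) = {$, s, w}
FOLLOW(<G>) = {s, w}
FOLLOW(<K>) = {s, w}
Cell M[<G>, s] receives both <G> ::= <K> <K> and <G> ::= epsilon — the grammar is not LL(1).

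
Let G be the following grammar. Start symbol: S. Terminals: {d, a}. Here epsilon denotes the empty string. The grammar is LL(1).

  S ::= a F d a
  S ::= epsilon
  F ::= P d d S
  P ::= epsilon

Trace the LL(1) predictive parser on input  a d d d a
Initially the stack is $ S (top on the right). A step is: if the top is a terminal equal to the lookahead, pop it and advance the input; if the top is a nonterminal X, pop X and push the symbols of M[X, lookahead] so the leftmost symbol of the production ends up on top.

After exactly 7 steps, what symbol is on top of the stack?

d

     Stack          Input        Action
  1  $ S            a d d d a $  expand S ::= a F d a
  2  $ a d F a      a d d d a $  match a
  3  $ a d F        d d d a $    expand F ::= P d d S
  4  $ a d S d d P  d d d a $    expand P ::= epsilon
  5  $ a d S d d    d d d a $    match d
  6  $ a d S d      d d a $      match d
  7  $ a d S        d a $        expand S ::= epsilon
Stack after step 7: $ a d (top = d).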